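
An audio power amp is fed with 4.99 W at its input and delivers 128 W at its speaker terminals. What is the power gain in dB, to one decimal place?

14.1 dB

For a power ratio, dB = 10·log₁₀(P₂/P₁).
10·log₁₀(128/4.99) = 10·log₁₀(25.65) = 14.1 dB.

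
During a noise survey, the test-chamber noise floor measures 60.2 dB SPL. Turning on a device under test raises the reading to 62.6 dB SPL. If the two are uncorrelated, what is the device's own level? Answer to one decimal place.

Remove the background by subtracting linear intensities:
L_src = 10·log₁₀(10^(62.6/10) − 10^(60.2/10)) = 10·log₁₀(772600) = 58.9 dB SPL.

58.9 dB SPL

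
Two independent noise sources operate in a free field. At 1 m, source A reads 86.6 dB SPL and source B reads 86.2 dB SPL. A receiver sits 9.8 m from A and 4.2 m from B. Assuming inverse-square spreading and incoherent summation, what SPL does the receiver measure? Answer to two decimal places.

74.53 dB SPL

At the listener: L_A = 86.6 − 20·log₁₀(9.8) = 66.775 dB; L_B = 86.2 − 20·log₁₀(4.2) = 73.735 dB.
Combined: 10·log₁₀(10^(66.775/10)+10^(73.735/10)) = 74.53 dB SPL.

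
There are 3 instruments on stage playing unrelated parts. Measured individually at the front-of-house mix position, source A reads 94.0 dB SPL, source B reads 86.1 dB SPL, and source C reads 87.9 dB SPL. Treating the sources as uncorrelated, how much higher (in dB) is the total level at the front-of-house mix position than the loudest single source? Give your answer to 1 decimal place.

1.5 dB

Incoherent sources sum as intensities:
L_total = 10·log₁₀(10^(94.0/10) + 10^(86.1/10) + 10^(87.9/10)) = 95.48 dB SPL.
Excess over the loudest (94.0 dB): 95.48 − 94.0 = 1.5 dB.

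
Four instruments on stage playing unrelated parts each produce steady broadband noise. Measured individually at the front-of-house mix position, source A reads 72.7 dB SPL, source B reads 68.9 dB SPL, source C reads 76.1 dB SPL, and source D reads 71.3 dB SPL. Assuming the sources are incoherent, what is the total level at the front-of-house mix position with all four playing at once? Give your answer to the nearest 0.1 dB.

79.1 dB SPL

Incoherent sources sum as intensities:
L_total = 10·log₁₀(10^(72.7/10) + 10^(68.9/10) + 10^(76.1/10) + 10^(71.3/10)) = 10·log₁₀(80610000) = 79.1 dB SPL.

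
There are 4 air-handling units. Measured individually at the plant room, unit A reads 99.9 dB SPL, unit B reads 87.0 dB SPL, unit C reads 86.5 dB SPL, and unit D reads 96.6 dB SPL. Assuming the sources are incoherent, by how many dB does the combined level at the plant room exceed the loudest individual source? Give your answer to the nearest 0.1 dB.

1.9 dB

Add the sources as powers (linear), then convert back to dB:
L_total = 10·log₁₀(10^(99.9/10) + 10^(87.0/10) + 10^(86.5/10) + 10^(96.6/10)) = 101.84 dB SPL.
Excess over the loudest (99.9 dB): 101.84 − 99.9 = 1.9 dB.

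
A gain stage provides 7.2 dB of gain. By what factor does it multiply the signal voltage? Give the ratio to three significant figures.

Voltage ratio = 10^(dB/20).
10^(7.2/20) = 10^(0.3600) = 2.29.

2.29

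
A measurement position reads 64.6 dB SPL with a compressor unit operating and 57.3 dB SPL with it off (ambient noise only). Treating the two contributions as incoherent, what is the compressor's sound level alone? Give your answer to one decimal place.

63.7 dB SPL

Remove the background by subtracting linear intensities:
L_src = 10·log₁₀(10^(64.6/10) − 10^(57.3/10)) = 10·log₁₀(2347000) = 63.7 dB SPL.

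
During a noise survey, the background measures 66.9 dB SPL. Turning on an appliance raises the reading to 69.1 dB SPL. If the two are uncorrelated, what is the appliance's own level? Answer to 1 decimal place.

65.1 dB SPL

Remove the background by subtracting linear intensities:
L_src = 10·log₁₀(10^(69.1/10) − 10^(66.9/10)) = 10·log₁₀(3231000) = 65.1 dB SPL.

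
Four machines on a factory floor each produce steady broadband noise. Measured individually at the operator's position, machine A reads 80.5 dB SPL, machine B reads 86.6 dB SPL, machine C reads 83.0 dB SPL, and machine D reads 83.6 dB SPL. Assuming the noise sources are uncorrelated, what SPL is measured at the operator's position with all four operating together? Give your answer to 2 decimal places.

89.99 dB SPL

Uncorrelated sources add in intensity (power), not in dB.
L_total = 10·log₁₀(10^(80.5/10) + 10^(86.6/10) + 10^(83.0/10) + 10^(83.6/10)) = 10·log₁₀(997900000) = 89.99 dB SPL.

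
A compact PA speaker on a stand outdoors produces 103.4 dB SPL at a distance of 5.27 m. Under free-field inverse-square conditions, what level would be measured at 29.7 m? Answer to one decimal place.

Free-field point source: level drops by 20·log₁₀ of the distance ratio.
ΔL = −20·log₁₀(29.7/5.27) = -15.02 dB, so L₂ = 103.4 + (-15.02) = 88.4 dB SPL.

88.4 dB SPL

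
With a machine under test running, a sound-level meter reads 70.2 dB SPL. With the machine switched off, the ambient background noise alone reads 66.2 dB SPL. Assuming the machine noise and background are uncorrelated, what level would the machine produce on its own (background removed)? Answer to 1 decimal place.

68.0 dB SPL

Subtract intensities: L_src = 10·log₁₀(10^(L_total/10) − 10^(L_bg/10)).
L_src = 10·log₁₀(10^(70.2/10) − 10^(66.2/10)) = 10·log₁₀(6303000) = 68.0 dB SPL.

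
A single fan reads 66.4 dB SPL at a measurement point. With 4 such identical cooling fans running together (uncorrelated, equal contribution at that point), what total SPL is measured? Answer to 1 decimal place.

72.4 dB SPL

4 equal incoherent sources raise the level by 10·log₁₀(4) = 6.02 dB.
L_total = 66.4 + 6.02 = 72.4 dB SPL.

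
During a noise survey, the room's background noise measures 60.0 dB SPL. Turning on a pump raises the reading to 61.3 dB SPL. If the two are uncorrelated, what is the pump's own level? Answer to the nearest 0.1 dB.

Subtract intensities: L_src = 10·log₁₀(10^(L_total/10) − 10^(L_bg/10)).
L_src = 10·log₁₀(10^(61.3/10) − 10^(60.0/10)) = 10·log₁₀(349000) = 55.4 dB SPL.

55.4 dB SPL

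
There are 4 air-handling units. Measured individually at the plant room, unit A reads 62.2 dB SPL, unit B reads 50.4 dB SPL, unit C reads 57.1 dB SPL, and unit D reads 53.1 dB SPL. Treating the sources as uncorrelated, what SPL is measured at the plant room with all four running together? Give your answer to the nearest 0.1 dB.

64.0 dB SPL

Incoherent sources sum as intensities:
L_total = 10·log₁₀(10^(62.2/10) + 10^(50.4/10) + 10^(57.1/10) + 10^(53.1/10)) = 10·log₁₀(2486000) = 64.0 dB SPL.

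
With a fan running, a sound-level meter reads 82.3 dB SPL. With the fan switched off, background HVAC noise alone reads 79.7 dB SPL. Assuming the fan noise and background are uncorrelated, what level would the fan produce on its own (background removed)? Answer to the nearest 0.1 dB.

78.8 dB SPL

Remove the background by subtracting linear intensities:
L_src = 10·log₁₀(10^(82.3/10) − 10^(79.7/10)) = 10·log₁₀(76500000) = 78.8 dB SPL.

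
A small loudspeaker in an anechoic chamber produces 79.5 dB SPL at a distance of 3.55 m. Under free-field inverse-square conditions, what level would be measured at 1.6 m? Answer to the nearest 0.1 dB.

86.4 dB SPL

For a point source in a free field, ΔL = −20·log₁₀(d₂/d₁).
ΔL = −20·log₁₀(1.6/3.55) = 6.92 dB, so L₂ = 79.5 + (6.92) = 86.4 dB SPL.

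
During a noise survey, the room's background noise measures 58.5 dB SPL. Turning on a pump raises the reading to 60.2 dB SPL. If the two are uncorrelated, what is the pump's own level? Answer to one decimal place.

55.3 dB SPL

Subtract intensities: L_src = 10·log₁₀(10^(L_total/10) − 10^(L_bg/10)).
L_src = 10·log₁₀(10^(60.2/10) − 10^(58.5/10)) = 10·log₁₀(339200) = 55.3 dB SPL.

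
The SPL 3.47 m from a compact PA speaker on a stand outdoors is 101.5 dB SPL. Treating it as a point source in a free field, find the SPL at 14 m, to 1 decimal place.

Free-field point source: level drops by 20·log₁₀ of the distance ratio.
ΔL = −20·log₁₀(14/3.47) = -12.12 dB, so L₂ = 101.5 + (-12.12) = 89.4 dB SPL.

89.4 dB SPL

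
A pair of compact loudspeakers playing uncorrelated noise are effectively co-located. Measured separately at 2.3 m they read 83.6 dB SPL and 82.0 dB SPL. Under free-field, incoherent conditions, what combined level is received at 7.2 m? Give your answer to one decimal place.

76.0 dB SPL

Combined at 2.3 m: 10·log₁₀(10^(83.6/10)+10^(82.0/10)) = 85.88 dB SPL.
Then apply −20·log₁₀(7.2/2.3) = -9.91 dB → 76.0 dB SPL.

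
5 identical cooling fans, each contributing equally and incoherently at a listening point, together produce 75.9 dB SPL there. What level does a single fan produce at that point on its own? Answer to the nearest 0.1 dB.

5 equal incoherent sources add 10·log₁₀(5) = 6.99 dB over one source.
L_one = 75.9 − 6.99 = 68.9 dB SPL.

68.9 dB SPL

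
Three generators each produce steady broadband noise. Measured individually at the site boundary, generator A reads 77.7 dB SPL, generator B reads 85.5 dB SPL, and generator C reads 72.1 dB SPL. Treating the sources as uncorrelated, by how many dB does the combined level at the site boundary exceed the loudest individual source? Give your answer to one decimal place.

0.8 dB

Incoherent sources sum as intensities:
L_total = 10·log₁₀(10^(77.7/10) + 10^(85.5/10) + 10^(72.1/10)) = 86.33 dB SPL.
Excess over the loudest (85.5 dB): 86.33 − 85.5 = 0.8 dB.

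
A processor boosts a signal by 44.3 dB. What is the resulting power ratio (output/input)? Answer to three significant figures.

Power ratio = 10^(dB/10).
10^(44.3/10) = 10^(4.430) = 26900.

26900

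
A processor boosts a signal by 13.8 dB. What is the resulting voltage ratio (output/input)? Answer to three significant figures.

4.90

Voltage ratio = 10^(dB/20).
10^(13.8/20) = 10^(0.6900) = 4.90.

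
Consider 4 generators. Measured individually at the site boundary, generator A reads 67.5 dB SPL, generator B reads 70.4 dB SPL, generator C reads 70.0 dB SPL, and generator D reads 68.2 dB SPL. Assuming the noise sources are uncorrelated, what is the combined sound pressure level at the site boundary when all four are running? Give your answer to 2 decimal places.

Uncorrelated sources add in intensity (power), not in dB.
L_total = 10·log₁₀(10^(67.5/10) + 10^(70.4/10) + 10^(70.0/10) + 10^(68.2/10)) = 10·log₁₀(33200000) = 75.21 dB SPL.

75.21 dB SPL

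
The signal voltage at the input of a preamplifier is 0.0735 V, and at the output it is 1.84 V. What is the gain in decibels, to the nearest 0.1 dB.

For a voltage ratio, dB = 20·log₁₀(V₂/V₁).
20·log₁₀(1.84/0.0735) = 20·log₁₀(25.03) = 28.0 dB.

28.0 dB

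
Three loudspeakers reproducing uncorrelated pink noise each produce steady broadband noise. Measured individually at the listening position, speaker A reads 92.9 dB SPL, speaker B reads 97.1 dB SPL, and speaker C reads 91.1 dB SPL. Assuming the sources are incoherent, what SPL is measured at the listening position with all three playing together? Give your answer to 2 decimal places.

Incoherent sources sum as intensities:
L_total = 10·log₁₀(10^(92.9/10) + 10^(97.1/10) + 10^(91.1/10)) = 10·log₁₀(8367000000) = 99.23 dB SPL.

99.23 dB SPL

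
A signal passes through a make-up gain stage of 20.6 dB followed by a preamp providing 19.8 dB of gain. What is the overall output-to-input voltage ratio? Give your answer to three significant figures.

105

Net gain = 20.6 + 19.8 = 40.4 dB.
Voltage ratio = 10^(40.4/20) = 105.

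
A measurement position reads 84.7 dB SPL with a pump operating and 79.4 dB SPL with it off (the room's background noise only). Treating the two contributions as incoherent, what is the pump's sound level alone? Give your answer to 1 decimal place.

83.2 dB SPL

Remove the background by subtracting linear intensities:
L_src = 10·log₁₀(10^(84.7/10) − 10^(79.4/10)) = 10·log₁₀(208000000) = 83.2 dB SPL.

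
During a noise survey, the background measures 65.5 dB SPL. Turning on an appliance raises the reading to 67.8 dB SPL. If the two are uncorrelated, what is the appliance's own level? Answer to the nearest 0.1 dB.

63.9 dB SPL

Remove the background by subtracting linear intensities:
L_src = 10·log₁₀(10^(67.8/10) − 10^(65.5/10)) = 10·log₁₀(2477000) = 63.9 dB SPL.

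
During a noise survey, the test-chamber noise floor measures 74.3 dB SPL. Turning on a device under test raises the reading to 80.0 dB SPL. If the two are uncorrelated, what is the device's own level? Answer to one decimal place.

78.6 dB SPL

Remove the background by subtracting linear intensities:
L_src = 10·log₁₀(10^(80.0/10) − 10^(74.3/10)) = 10·log₁₀(73080000) = 78.6 dB SPL.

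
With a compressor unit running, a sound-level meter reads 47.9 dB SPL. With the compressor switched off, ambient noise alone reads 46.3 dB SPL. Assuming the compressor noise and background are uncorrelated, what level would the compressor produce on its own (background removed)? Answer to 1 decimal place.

42.8 dB SPL

Background correction is a power subtraction:
L_src = 10·log₁₀(10^(47.9/10) − 10^(46.3/10)) = 10·log₁₀(19000) = 42.8 dB SPL.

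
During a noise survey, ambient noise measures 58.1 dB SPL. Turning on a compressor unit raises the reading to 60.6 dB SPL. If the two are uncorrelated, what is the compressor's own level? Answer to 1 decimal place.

57.0 dB SPL

Subtract intensities: L_src = 10·log₁₀(10^(L_total/10) − 10^(L_bg/10)).
L_src = 10·log₁₀(10^(60.6/10) − 10^(58.1/10)) = 10·log₁₀(502500) = 57.0 dB SPL.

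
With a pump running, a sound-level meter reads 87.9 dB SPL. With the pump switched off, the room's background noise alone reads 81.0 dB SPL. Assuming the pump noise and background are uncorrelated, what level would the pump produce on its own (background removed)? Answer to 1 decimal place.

86.9 dB SPL

Remove the background by subtracting linear intensities:
L_src = 10·log₁₀(10^(87.9/10) − 10^(81.0/10)) = 10·log₁₀(490700000) = 86.9 dB SPL.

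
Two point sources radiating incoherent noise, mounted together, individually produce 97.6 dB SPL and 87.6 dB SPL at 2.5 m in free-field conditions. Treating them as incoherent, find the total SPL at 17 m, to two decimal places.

81.36 dB SPL

Combined at 2.5 m: 10·log₁₀(10^(97.6/10)+10^(87.6/10)) = 98.014 dB SPL.
Then apply −20·log₁₀(17/2.5) = -16.650 dB → 81.36 dB SPL.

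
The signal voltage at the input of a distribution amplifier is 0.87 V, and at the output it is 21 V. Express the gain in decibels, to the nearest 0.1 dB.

27.7 dB

Voltage ratio → dB uses the 20·log₁₀ form:
20·log₁₀(21/0.87) = 20·log₁₀(24.14) = 27.7 dB.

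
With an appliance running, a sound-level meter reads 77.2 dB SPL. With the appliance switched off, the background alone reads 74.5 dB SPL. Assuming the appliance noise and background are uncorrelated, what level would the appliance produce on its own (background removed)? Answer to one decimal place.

73.9 dB SPL

Background correction is a power subtraction:
L_src = 10·log₁₀(10^(77.2/10) − 10^(74.5/10)) = 10·log₁₀(24300000) = 73.9 dB SPL.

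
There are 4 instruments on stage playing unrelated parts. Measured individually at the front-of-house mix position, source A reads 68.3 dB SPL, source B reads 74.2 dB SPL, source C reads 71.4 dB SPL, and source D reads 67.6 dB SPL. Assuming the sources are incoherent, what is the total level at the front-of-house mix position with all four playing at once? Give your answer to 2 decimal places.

77.21 dB SPL

Incoherent sources sum as intensities:
L_total = 10·log₁₀(10^(68.3/10) + 10^(74.2/10) + 10^(71.4/10) + 10^(67.6/10)) = 10·log₁₀(52620000) = 77.21 dB SPL.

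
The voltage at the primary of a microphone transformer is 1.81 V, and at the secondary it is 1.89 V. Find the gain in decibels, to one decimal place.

0.4 dB

For a voltage ratio, dB = 20·log₁₀(V₂/V₁).
20·log₁₀(1.89/1.81) = 20·log₁₀(1.044) = 0.4 dB.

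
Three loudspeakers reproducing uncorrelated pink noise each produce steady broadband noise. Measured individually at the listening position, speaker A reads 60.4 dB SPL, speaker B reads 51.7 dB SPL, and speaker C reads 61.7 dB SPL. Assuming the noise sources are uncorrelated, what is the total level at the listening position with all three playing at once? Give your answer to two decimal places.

Uncorrelated sources add in intensity (power), not in dB.
L_total = 10·log₁₀(10^(60.4/10) + 10^(51.7/10) + 10^(61.7/10)) = 10·log₁₀(2723000) = 64.35 dB SPL.

64.35 dB SPL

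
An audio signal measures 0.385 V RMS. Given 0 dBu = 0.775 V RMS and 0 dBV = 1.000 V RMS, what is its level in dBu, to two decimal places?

dBu = 20·log₁₀(V / 0.775 V).
20·log₁₀(0.385/0.775) = -6.08 dBu.

-6.08 dBu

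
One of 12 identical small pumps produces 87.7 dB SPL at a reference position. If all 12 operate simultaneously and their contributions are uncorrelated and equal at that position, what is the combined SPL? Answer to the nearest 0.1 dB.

12 equal incoherent sources raise the level by 10·log₁₀(12) = 10.79 dB.
L_total = 87.7 + 10.79 = 98.5 dB SPL.

98.5 dB SPL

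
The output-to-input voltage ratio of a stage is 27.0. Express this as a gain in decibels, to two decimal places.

For a voltage ratio, dB = 20·log₁₀(V₂/V₁).
20·log₁₀(27.0) = 28.63 dB.

28.63 dB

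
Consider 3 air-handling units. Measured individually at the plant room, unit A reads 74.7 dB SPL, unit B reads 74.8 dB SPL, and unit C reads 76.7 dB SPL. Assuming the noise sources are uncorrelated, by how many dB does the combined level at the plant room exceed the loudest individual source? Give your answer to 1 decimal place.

Incoherent sources sum as intensities:
L_total = 10·log₁₀(10^(74.7/10) + 10^(74.8/10) + 10^(76.7/10)) = 80.27 dB SPL.
Excess over the loudest (76.7 dB): 80.27 − 76.7 = 3.6 dB.

3.6 dB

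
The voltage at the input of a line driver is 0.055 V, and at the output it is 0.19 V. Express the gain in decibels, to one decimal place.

10.8 dB

For a voltage ratio, dB = 20·log₁₀(V₂/V₁).
20·log₁₀(0.19/0.055) = 20·log₁₀(3.455) = 10.8 dB.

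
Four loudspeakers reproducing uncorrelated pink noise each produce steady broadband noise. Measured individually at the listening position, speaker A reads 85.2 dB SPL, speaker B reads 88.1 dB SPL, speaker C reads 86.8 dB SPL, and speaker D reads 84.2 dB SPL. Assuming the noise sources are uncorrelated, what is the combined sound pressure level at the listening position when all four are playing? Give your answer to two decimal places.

Incoherent sources sum as intensities:
L_total = 10·log₁₀(10^(85.2/10) + 10^(88.1/10) + 10^(86.8/10) + 10^(84.2/10)) = 10·log₁₀(1718000000) = 92.35 dB SPL.

92.35 dB SPL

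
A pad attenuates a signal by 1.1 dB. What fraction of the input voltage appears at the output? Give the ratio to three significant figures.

0.881

Voltage ratio = 10^(dB/20).
10^(-1.1/20) = 10^(-0.05500) = 0.881.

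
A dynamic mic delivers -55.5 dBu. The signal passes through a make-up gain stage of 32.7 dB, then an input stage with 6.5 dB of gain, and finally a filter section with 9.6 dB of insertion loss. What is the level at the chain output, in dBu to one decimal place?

In dB, series stages simply add:
-55.5 + 32.7 + 6.5 − 9.6 = -25.9 dBu.

-25.9 dBu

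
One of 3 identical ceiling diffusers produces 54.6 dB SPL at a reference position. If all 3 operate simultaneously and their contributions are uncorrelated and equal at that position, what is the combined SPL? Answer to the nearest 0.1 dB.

3 equal incoherent sources raise the level by 10·log₁₀(3) = 4.77 dB.
L_total = 54.6 + 4.77 = 59.4 dB SPL.

59.4 dB SPL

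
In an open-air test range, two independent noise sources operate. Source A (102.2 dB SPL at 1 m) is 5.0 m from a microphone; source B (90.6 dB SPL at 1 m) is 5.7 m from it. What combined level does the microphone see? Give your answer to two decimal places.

At the listener: L_A = 102.2 − 20·log₁₀(5.0) = 88.221 dB; L_B = 90.6 − 20·log₁₀(5.7) = 75.483 dB.
Combined: 10·log₁₀(10^(88.221/10)+10^(75.483/10)) = 88.45 dB SPL.

88.45 dB SPL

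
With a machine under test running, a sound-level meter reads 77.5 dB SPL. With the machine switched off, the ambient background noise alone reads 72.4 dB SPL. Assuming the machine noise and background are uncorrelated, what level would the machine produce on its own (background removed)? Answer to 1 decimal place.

Subtract intensities: L_src = 10·log₁₀(10^(L_total/10) − 10^(L_bg/10)).
L_src = 10·log₁₀(10^(77.5/10) − 10^(72.4/10)) = 10·log₁₀(38860000) = 75.9 dB SPL.

75.9 dB SPL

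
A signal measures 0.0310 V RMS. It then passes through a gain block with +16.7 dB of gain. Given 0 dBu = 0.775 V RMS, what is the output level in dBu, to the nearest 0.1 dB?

Input level: 20·log₁₀(0.0310/0.775) = -27.96 dBu.
Output: -27.96 + 16.7 = -11.3 dBu.

-11.3 dBu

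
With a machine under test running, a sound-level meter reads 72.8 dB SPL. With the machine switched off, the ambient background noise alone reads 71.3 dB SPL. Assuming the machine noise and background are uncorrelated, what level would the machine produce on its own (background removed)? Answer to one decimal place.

67.5 dB SPL

Remove the background by subtracting linear intensities:
L_src = 10·log₁₀(10^(72.8/10) − 10^(71.3/10)) = 10·log₁₀(5565000) = 67.5 dB SPL.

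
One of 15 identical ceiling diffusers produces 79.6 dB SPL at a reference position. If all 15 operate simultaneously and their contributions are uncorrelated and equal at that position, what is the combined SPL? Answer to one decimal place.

15 equal incoherent sources raise the level by 10·log₁₀(15) = 11.76 dB.
L_total = 79.6 + 11.76 = 91.4 dB SPL.

91.4 dB SPL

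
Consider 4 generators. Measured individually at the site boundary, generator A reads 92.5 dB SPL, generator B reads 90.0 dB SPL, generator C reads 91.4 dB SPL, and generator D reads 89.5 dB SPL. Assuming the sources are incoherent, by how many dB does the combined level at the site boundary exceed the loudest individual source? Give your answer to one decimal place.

4.5 dB

Incoherent sources sum as intensities:
L_total = 10·log₁₀(10^(92.5/10) + 10^(90.0/10) + 10^(91.4/10) + 10^(89.5/10)) = 97.03 dB SPL.
Excess over the loudest (92.5 dB): 97.03 − 92.5 = 4.5 dB.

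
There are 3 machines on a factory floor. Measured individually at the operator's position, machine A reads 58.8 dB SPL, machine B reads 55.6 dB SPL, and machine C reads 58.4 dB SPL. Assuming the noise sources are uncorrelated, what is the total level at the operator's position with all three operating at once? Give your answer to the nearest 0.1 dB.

Add the sources as powers (linear), then convert back to dB:
L_total = 10·log₁₀(10^(58.8/10) + 10^(55.6/10) + 10^(58.4/10)) = 10·log₁₀(1813000) = 62.6 dB SPL.

62.6 dB SPL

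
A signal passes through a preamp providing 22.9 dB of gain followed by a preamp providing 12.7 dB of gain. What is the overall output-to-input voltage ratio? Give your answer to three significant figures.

Net gain = 22.9 + 12.7 = 35.6 dB.
Voltage ratio = 10^(35.6/20) = 60.3.

60.3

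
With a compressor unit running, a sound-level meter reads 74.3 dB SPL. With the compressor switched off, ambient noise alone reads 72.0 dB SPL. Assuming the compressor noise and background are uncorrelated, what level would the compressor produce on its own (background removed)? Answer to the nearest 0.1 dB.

Subtract intensities: L_src = 10·log₁₀(10^(L_total/10) − 10^(L_bg/10)).
L_src = 10·log₁₀(10^(74.3/10) − 10^(72.0/10)) = 10·log₁₀(11070000) = 70.4 dB SPL.

70.4 dB SPL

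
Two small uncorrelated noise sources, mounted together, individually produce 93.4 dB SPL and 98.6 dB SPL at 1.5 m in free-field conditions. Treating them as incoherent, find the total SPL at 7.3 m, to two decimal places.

86.00 dB SPL

Combined at 1.5 m: 10·log₁₀(10^(93.4/10)+10^(98.6/10)) = 99.746 dB SPL.
Then apply −20·log₁₀(7.3/1.5) = -13.745 dB → 86.00 dB SPL.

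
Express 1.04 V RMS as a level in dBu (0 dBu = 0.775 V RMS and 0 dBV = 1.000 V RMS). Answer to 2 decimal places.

+2.55 dBu

dBu = 20·log₁₀(V / 0.775 V).
20·log₁₀(1.04/0.775) = +2.55 dBu.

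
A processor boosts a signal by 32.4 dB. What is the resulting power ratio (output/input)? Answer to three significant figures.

Power ratio = 10^(dB/10).
10^(32.4/10) = 10^(3.240) = 1740.

1740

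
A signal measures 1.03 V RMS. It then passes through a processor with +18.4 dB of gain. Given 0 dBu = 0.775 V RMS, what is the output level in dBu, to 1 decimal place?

Input level: 20·log₁₀(1.03/0.775) = 2.47 dBu.
Output: 2.47 + 18.4 = +20.9 dBu.

+20.9 dBu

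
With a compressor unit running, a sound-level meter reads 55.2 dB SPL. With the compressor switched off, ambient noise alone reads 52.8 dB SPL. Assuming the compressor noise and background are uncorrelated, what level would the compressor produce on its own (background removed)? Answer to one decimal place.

51.5 dB SPL

Remove the background by subtracting linear intensities:
L_src = 10·log₁₀(10^(55.2/10) − 10^(52.8/10)) = 10·log₁₀(140600) = 51.5 dB SPL.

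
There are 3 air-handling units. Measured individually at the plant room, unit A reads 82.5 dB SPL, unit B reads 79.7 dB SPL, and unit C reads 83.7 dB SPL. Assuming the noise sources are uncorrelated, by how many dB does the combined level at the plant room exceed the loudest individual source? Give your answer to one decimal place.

3.3 dB

Uncorrelated sources add in intensity (power), not in dB.
L_total = 10·log₁₀(10^(82.5/10) + 10^(79.7/10) + 10^(83.7/10)) = 87.04 dB SPL.
Excess over the loudest (83.7 dB): 87.04 − 83.7 = 3.3 dB.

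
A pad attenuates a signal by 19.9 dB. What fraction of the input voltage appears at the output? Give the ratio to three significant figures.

0.101

Voltage ratio = 10^(dB/20).
10^(-19.9/20) = 10^(-0.9950) = 0.101.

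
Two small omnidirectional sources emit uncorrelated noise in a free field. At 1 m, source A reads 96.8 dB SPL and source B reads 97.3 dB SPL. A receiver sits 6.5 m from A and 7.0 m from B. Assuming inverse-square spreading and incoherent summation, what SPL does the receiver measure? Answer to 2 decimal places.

83.48 dB SPL

At the listener: L_A = 96.8 − 20·log₁₀(6.5) = 80.542 dB; L_B = 97.3 − 20·log₁₀(7.0) = 80.398 dB.
Combined: 10·log₁₀(10^(80.542/10)+10^(80.398/10)) = 83.48 dB SPL.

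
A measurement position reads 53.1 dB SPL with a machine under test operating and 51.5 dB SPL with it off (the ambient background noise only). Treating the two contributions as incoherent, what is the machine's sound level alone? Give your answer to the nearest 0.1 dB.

Subtract intensities: L_src = 10·log₁₀(10^(L_total/10) − 10^(L_bg/10)).
L_src = 10·log₁₀(10^(53.1/10) − 10^(51.5/10)) = 10·log₁₀(62920) = 48.0 dB SPL.

48.0 dB SPL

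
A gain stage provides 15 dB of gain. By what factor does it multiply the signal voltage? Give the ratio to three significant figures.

Voltage ratio = 10^(dB/20).
10^(15/20) = 10^(0.7500) = 5.62.

5.62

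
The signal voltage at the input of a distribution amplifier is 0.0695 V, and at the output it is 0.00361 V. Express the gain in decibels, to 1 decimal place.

Voltage ratio → dB uses the 20·log₁₀ form:
20·log₁₀(0.00361/0.0695) = 20·log₁₀(0.05194) = -25.7 dB.

-25.7 dB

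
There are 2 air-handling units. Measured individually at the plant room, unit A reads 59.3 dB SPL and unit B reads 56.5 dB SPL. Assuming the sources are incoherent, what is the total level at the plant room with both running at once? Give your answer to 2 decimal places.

61.13 dB SPL

Add the sources as powers (linear), then convert back to dB:
L_total = 10·log₁₀(10^(59.3/10) + 10^(56.5/10)) = 10·log₁₀(1298000) = 61.13 dB SPL.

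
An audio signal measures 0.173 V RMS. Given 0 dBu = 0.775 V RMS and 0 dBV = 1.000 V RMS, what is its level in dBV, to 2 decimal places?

dBV = 20·log₁₀(V / 1.000 V).
20·log₁₀(0.173/1.000) = -15.24 dBV.

-15.24 dBV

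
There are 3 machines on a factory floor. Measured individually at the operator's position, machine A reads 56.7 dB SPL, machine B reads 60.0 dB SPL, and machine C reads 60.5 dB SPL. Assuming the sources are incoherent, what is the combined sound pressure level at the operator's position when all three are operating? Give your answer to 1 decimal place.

Incoherent sources sum as intensities:
L_total = 10·log₁₀(10^(56.7/10) + 10^(60.0/10) + 10^(60.5/10)) = 10·log₁₀(2590000) = 64.1 dB SPL.

64.1 dB SPL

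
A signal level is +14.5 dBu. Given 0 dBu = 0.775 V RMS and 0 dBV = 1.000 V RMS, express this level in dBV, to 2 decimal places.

The offset between the scales is 20·log₁₀(0.775/1.000) = −2.214 dB.
So dBV = +14.5 − 2.214 = +12.29 dBV.

+12.29 dBV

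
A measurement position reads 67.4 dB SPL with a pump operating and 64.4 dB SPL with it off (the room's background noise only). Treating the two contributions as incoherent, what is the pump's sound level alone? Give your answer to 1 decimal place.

64.4 dB SPL

Background correction is a power subtraction:
L_src = 10·log₁₀(10^(67.4/10) − 10^(64.4/10)) = 10·log₁₀(2741000) = 64.4 dB SPL.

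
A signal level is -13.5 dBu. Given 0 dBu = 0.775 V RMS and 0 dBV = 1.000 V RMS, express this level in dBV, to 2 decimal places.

-15.71 dBV

The offset between the scales is 20·log₁₀(0.775/1.000) = −2.214 dB.
So dBV = -13.5 − 2.214 = -15.71 dBV.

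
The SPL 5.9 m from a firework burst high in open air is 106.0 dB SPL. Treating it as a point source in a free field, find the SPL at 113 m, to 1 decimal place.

80.4 dB SPL

Inverse-square spreading gives ΔL = −20·log₁₀(d₂/d₁).
ΔL = −20·log₁₀(113/5.9) = -25.64 dB, so L₂ = 106.0 + (-25.64) = 80.4 dB SPL.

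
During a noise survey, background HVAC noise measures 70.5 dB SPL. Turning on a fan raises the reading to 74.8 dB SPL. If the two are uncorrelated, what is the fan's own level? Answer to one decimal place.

Remove the background by subtracting linear intensities:
L_src = 10·log₁₀(10^(74.8/10) − 10^(70.5/10)) = 10·log₁₀(18980000) = 72.8 dB SPL.

72.8 dB SPL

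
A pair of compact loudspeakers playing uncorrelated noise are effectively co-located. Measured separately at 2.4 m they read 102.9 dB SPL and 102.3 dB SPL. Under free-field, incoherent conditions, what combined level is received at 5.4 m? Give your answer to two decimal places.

98.58 dB SPL

Combined at 2.4 m: 10·log₁₀(10^(102.9/10)+10^(102.3/10)) = 105.621 dB SPL.
Then apply −20·log₁₀(5.4/2.4) = -7.044 dB → 98.58 dB SPL.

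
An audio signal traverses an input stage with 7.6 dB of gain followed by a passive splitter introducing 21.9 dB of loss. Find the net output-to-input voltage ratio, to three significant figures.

0.193

Net gain = 7.6 + (−21.9) = -14.3 dB.
Voltage ratio = 10^(-14.3/20) = 0.193.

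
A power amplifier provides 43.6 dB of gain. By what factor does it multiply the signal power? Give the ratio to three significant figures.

22900

Power ratio = 10^(dB/10).
10^(43.6/10) = 10^(4.360) = 22900.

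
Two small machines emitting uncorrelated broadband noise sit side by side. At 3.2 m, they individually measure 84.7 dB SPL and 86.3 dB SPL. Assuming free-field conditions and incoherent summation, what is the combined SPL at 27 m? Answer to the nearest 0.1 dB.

Combined at 3.2 m: 10·log₁₀(10^(84.7/10)+10^(86.3/10)) = 88.58 dB SPL.
Then apply −20·log₁₀(27/3.2) = -18.52 dB → 70.1 dB SPL.

70.1 dB SPL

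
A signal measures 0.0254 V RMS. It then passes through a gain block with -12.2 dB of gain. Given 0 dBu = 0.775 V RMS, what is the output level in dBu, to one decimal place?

-41.9 dBu

Input level: 20·log₁₀(0.0254/0.775) = -29.69 dBu.
Output: -29.69 − 12.2 = -41.9 dBu.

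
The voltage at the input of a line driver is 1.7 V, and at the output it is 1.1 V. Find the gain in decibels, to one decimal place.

-3.8 dB

Voltage is an amplitude quantity, so gain = 20·log₁₀(V_out/V_in).
20·log₁₀(1.1/1.7) = 20·log₁₀(0.6471) = -3.8 dB.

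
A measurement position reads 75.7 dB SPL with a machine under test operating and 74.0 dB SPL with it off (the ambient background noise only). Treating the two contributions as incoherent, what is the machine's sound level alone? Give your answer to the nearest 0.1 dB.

70.8 dB SPL

Background correction is a power subtraction:
L_src = 10·log₁₀(10^(75.7/10) − 10^(74.0/10)) = 10·log₁₀(12030000) = 70.8 dB SPL.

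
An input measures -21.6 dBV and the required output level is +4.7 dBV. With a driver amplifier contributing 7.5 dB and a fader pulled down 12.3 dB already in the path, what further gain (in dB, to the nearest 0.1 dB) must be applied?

31.1 dB

The required make-up gain is the shortfall in the dB sum.
G = +4.7 − (-21.6) − 7.5 + 12.3 = 31.1 dB.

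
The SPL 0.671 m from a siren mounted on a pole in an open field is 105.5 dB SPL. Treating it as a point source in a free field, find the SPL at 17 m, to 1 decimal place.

For a point source in a free field, ΔL = −20·log₁₀(d₂/d₁).
ΔL = −20·log₁₀(17/0.671) = -28.07 dB, so L₂ = 105.5 + (-28.07) = 77.4 dB SPL.

77.4 dB SPL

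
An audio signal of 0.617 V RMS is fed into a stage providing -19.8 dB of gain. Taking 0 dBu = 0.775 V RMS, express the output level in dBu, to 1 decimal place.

Input level: 20·log₁₀(0.617/0.775) = -1.98 dBu.
Output: -1.98 − 19.8 = -21.8 dBu.

-21.8 dBu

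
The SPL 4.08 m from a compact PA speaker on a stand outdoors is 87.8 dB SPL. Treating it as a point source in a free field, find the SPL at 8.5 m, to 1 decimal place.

81.4 dB SPL

For a point source in a free field, ΔL = −20·log₁₀(d₂/d₁).
ΔL = −20·log₁₀(8.5/4.08) = -6.38 dB, so L₂ = 87.8 + (-6.38) = 81.4 dB SPL.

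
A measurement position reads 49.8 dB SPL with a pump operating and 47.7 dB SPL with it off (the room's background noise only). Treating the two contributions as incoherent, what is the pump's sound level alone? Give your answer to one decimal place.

Subtract intensities: L_src = 10·log₁₀(10^(L_total/10) − 10^(L_bg/10)).
L_src = 10·log₁₀(10^(49.8/10) − 10^(47.7/10)) = 10·log₁₀(36610) = 45.6 dB SPL.

45.6 dB SPL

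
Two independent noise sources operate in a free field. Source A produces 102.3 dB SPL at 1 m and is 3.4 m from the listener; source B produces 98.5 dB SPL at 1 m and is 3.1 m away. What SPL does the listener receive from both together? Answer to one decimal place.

93.4 dB SPL

At the listener: L_A = 102.3 − 20·log₁₀(3.4) = 91.67 dB; L_B = 98.5 − 20·log₁₀(3.1) = 88.67 dB.
Combined: 10·log₁₀(10^(91.67/10)+10^(88.67/10)) = 93.4 dB SPL.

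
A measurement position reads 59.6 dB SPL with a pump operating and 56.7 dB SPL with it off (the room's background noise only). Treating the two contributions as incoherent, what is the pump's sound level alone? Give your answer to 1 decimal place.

Background correction is a power subtraction:
L_src = 10·log₁₀(10^(59.6/10) − 10^(56.7/10)) = 10·log₁₀(444300) = 56.5 dB SPL.

56.5 dB SPL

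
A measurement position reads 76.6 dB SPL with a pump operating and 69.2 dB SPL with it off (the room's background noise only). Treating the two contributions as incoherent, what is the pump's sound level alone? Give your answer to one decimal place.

75.7 dB SPL

Remove the background by subtracting linear intensities:
L_src = 10·log₁₀(10^(76.6/10) − 10^(69.2/10)) = 10·log₁₀(37390000) = 75.7 dB SPL.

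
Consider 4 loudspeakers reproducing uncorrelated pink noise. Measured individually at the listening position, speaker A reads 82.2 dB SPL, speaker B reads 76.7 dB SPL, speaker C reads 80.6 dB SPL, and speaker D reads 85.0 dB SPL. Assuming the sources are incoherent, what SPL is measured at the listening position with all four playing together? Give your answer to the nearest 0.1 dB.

Add the sources as powers (linear), then convert back to dB:
L_total = 10·log₁₀(10^(82.2/10) + 10^(76.7/10) + 10^(80.6/10) + 10^(85.0/10)) = 10·log₁₀(643800000) = 88.1 dB SPL.

88.1 dB SPL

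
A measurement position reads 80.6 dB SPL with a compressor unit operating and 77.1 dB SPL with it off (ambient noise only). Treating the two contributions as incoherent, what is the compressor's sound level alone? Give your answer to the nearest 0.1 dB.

Subtract intensities: L_src = 10·log₁₀(10^(L_total/10) − 10^(L_bg/10)).
L_src = 10·log₁₀(10^(80.6/10) − 10^(77.1/10)) = 10·log₁₀(63530000) = 78.0 dB SPL.

78.0 dB SPL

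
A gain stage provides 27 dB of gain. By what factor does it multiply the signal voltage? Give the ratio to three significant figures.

Voltage ratio = 10^(dB/20).
10^(27/20) = 10^(1.350) = 22.4.

22.4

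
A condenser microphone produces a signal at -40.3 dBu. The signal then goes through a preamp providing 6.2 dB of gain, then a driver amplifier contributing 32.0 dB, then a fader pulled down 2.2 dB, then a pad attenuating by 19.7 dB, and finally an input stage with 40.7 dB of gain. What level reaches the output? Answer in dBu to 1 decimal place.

Cascaded gains and losses add directly in dB.
-40.3 + 6.2 + 32.0 − 2.2 − 19.7 + 40.7 = +16.7 dBu.

+16.7 dBu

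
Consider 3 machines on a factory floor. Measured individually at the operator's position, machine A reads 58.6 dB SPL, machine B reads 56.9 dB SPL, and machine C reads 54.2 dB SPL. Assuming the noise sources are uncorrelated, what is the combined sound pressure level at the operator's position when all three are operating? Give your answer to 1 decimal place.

61.7 dB SPL

Add the sources as powers (linear), then convert back to dB:
L_total = 10·log₁₀(10^(58.6/10) + 10^(56.9/10) + 10^(54.2/10)) = 10·log₁₀(1477000) = 61.7 dB SPL.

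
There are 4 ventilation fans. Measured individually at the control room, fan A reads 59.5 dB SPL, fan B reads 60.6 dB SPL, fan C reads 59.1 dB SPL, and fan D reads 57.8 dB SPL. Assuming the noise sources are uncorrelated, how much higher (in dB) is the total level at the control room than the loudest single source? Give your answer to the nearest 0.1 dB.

4.8 dB

Add the sources as powers (linear), then convert back to dB:
L_total = 10·log₁₀(10^(59.5/10) + 10^(60.6/10) + 10^(59.1/10) + 10^(57.8/10)) = 65.38 dB SPL.
Excess over the loudest (60.6 dB): 65.38 − 60.6 = 4.8 dB.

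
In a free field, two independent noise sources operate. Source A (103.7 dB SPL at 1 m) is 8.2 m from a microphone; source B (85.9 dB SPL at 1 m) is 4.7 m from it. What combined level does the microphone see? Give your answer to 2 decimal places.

At the listener: L_A = 103.7 − 20·log₁₀(8.2) = 85.424 dB; L_B = 85.9 − 20·log₁₀(4.7) = 72.458 dB.
Combined: 10·log₁₀(10^(85.424/10)+10^(72.458/10)) = 85.64 dB SPL.

85.64 dB SPL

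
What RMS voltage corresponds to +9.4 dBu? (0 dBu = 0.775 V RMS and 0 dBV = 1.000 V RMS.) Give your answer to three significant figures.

2.29 V

V = 0.775 V × 10^(+9.4/20).
= 0.775 × 2.951 = 2.29 V.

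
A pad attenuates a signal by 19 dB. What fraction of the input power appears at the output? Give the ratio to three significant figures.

Power ratio = 10^(dB/10).
10^(-19/10) = 10^(-1.900) = 0.0126.

0.0126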